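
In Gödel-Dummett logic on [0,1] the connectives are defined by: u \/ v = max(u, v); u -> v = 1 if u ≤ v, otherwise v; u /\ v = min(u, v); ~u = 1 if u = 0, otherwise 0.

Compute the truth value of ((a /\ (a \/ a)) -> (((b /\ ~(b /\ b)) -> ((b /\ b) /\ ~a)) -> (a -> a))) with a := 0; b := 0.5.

1.00

(a \/ a) = max(0, 0) = 0
(a /\ (a \/ a)) = min(0, 0) = 0
(b /\ b) = min(0.5, 0.5) = 0.5
~(b /\ b): Gödel ¬ of 0.5 = 0 (operand ≠ 0)
(b /\ ~(b /\ b)) = min(0.5, 0) = 0
(b /\ b) = min(0.5, 0.5) = 0.5
~a: Gödel ¬ of 0 = 1 (operand is 0)
((b /\ b) /\ ~a) = min(0.5, 1) = 0.5
((b /\ ~(b /\ b)) -> ((b /\ b) /\ ~a)): 0 ≤ 0.5, so result = 1
(a -> a): 0 ≤ 0, so result = 1
(((b /\ ~(b /\ b)) -> ((b /\ b) /\ ~a)) -> (a -> a)): 1 ≤ 1, so result = 1
((a /\ (a \/ a)) -> (((b /\ ~(b /\ b)) -> ((b /\ b) /\ ~a)) -> (a -> a))): 0 ≤ 1, so result = 1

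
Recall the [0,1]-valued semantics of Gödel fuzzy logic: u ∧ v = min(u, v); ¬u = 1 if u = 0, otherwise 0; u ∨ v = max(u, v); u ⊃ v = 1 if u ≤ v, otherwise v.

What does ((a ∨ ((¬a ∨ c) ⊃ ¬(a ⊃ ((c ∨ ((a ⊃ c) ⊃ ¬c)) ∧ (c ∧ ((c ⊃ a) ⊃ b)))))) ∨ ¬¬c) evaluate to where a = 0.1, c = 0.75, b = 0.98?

1.00

¬a: Gödel ¬ of 0.1 = 0 (operand ≠ 0)
(¬a ∨ c) = max(0, 0.75) = 0.75
(a ⊃ c): 0.1 ≤ 0.75, so result = 1
¬c: Gödel ¬ of 0.75 = 0 (operand ≠ 0)
((a ⊃ c) ⊃ ¬c): 1 > 0, so result = 0
(c ∨ ((a ⊃ c) ⊃ ¬c)) = max(0.75, 0) = 0.75
(c ⊃ a): 0.75 > 0.1, so result = 0.1
((c ⊃ a) ⊃ b): 0.1 ≤ 0.98, so result = 1
(c ∧ ((c ⊃ a) ⊃ b)) = min(0.75, 1) = 0.75
((c ∨ ((a ⊃ c) ⊃ ¬c)) ∧ (c ∧ ((c ⊃ a) ⊃ b))) = min(0.75, 0.75) = 0.75
(a ⊃ ((c ∨ ((a ⊃ c) ⊃ ¬c)) ∧ (c ∧ ((c ⊃ a) ⊃ b)))): 0.1 ≤ 0.75, so result = 1
¬(a ⊃ ((c ∨ ((a ⊃ c) ⊃ ¬c)) ∧ (c ∧ ((c ⊃ a) ⊃ b)))): Gödel ¬ of 1 = 0 (operand ≠ 0)
((¬a ∨ c) ⊃ ¬(a ⊃ ((c ∨ ((a ⊃ c) ⊃ ¬c)) ∧ (c ∧ ((c ⊃ a) ⊃ b))))): 0.75 > 0, so result = 0
(a ∨ ((¬a ∨ c) ⊃ ¬(a ⊃ ((c ∨ ((a ⊃ c) ⊃ ¬c)) ∧ (c ∧ ((c ⊃ a) ⊃ b)))))) = max(0.1, 0) = 0.1
¬c: Gödel ¬ of 0.75 = 0 (operand ≠ 0)
¬¬c: Gödel ¬ of 0 = 1 (operand is 0)
((a ∨ ((¬a ∨ c) ⊃ ¬(a ⊃ ((c ∨ ((a ⊃ c) ⊃ ¬c)) ∧ (c ∧ ((c ⊃ a) ⊃ b)))))) ∨ ¬¬c) = max(0.1, 1) = 1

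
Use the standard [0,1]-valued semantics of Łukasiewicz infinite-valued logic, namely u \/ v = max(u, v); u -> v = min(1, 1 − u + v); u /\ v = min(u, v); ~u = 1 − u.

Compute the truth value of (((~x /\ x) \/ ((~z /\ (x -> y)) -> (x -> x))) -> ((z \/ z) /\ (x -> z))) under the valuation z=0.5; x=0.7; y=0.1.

~x: Łukasiewicz ¬ gives 1 − 0.7 = 0.3
(~x /\ x) = min(0.3, 0.7) = 0.3
~z: Łukasiewicz ¬ gives 1 − 0.5 = 0.5
(x -> y): min(1, 1 − 0.7 + 0.1) = 0.4
(~z /\ (x -> y)) = min(0.5, 0.4) = 0.4
(x -> x): min(1, 1 − 0.7 + 0.7) = 1
((~z /\ (x -> y)) -> (x -> x)): min(1, 1 − 0.4 + 1) = 1
((~x /\ x) \/ ((~z /\ (x -> y)) -> (x -> x))) = max(0.3, 1) = 1
(z \/ z) = max(0.5, 0.5) = 0.5
(x -> z): min(1, 1 − 0.7 + 0.5) = 0.8
((z \/ z) /\ (x -> z)) = min(0.5, 0.8) = 0.5
(((~x /\ x) \/ ((~z /\ (x -> y)) -> (x -> x))) -> ((z \/ z) /\ (x -> z))): min(1, 1 − 1 + 0.5) = 0.5

0.50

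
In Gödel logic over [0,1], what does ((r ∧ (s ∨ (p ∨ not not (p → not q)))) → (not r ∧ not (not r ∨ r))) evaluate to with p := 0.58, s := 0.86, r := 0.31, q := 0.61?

0.00

not q: Gödel ¬ of 0.61 = 0 (operand ≠ 0)
(p → not q): 0.58 > 0, so result = 0
not (p → not q): Gödel ¬ of 0 = 1 (operand is 0)
not not (p → not q): Gödel ¬ of 1 = 0 (operand ≠ 0)
(p ∨ not not (p → not q)) = max(0.58, 0) = 0.58
(s ∨ (p ∨ not not (p → not q))) = max(0.86, 0.58) = 0.86
(r ∧ (s ∨ (p ∨ not not (p → not q)))) = min(0.31, 0.86) = 0.31
not r: Gödel ¬ of 0.31 = 0 (operand ≠ 0)
not r: Gödel ¬ of 0.31 = 0 (operand ≠ 0)
(not r ∨ r) = max(0, 0.31) = 0.31
not (not r ∨ r): Gödel ¬ of 0.31 = 0 (operand ≠ 0)
(not r ∧ not (not r ∨ r)) = min(0, 0) = 0
((r ∧ (s ∨ (p ∨ not not (p → not q)))) → (not r ∧ not (not r ∨ r))): 0.31 > 0, so result = 0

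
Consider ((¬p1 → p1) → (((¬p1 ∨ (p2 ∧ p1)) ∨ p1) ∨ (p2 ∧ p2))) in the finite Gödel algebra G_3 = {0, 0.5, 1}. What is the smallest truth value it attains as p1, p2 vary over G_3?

The minimum is attained at p1 = 0.5, p2 = 0:
  ¬p1: Gödel ¬ of 0.5 = 0 (operand ≠ 0)
  (¬p1 → p1): 0 ≤ 0.5, so result = 1
  ¬p1: Gödel ¬ of 0.5 = 0 (operand ≠ 0)
  (p2 ∧ p1) = min(0, 0.5) = 0
  (¬p1 ∨ (p2 ∧ p1)) = max(0, 0) = 0
  ((¬p1 ∨ (p2 ∧ p1)) ∨ p1) = max(0, 0.5) = 0.5
  (p2 ∧ p2) = min(0, 0) = 0
  (((¬p1 ∨ (p2 ∧ p1)) ∨ p1) ∨ (p2 ∧ p2)) = max(0.5, 0) = 0.5
  ((¬p1 → p1) → (((¬p1 ∨ (p2 ∧ p1)) ∨ p1) ∨ (p2 ∧ p2))): 1 > 0.5, so result = 0.5
Checking all 9 assignments confirms none give a value below 0.50.

0.50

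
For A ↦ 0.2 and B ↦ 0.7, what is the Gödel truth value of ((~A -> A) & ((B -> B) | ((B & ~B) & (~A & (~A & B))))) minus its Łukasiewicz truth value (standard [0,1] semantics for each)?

Gödel evaluation:
  ~A: Gödel ¬ of 0.2 = 0 (operand ≠ 0)
  (~A -> A): 0 ≤ 0.2, so result = 1
  (B -> B): 0.7 ≤ 0.7, so result = 1
  ~B: Gödel ¬ of 0.7 = 0 (operand ≠ 0)
  (B & ~B) = min(0.7, 0) = 0
  ~A: Gödel ¬ of 0.2 = 0 (operand ≠ 0)
  ~A: Gödel ¬ of 0.2 = 0 (operand ≠ 0)
  (~A & B) = min(0, 0.7) = 0
  (~A & (~A & B)) = min(0, 0) = 0
  ((B & ~B) & (~A & (~A & B))) = min(0, 0) = 0
  ((B -> B) | ((B & ~B) & (~A & (~A & B)))) = max(1, 0) = 1
  ((~A -> A) & ((B -> B) | ((B & ~B) & (~A & (~A & B))))) = min(1, 1) = 1
  Gödel value = 1
Łukasiewicz evaluation:
  ~A: Łukasiewicz ¬ gives 1 − 0.2 = 0.8
  (~A -> A): min(1, 1 − 0.8 + 0.2) = 0.4
  (B -> B): min(1, 1 − 0.7 + 0.7) = 1
  ~B: Łukasiewicz ¬ gives 1 − 0.7 = 0.3
  (B & ~B) = min(0.7, 0.3) = 0.3
  ~A: Łukasiewicz ¬ gives 1 − 0.2 = 0.8
  ~A: Łukasiewicz ¬ gives 1 − 0.2 = 0.8
  (~A & B) = min(0.8, 0.7) = 0.7
  (~A & (~A & B)) = min(0.8, 0.7) = 0.7
  ((B & ~B) & (~A & (~A & B))) = min(0.3, 0.7) = 0.3
  ((B -> B) | ((B & ~B) & (~A & (~A & B)))) = max(1, 0.3) = 1
  ((~A -> A) & ((B -> B) | ((B & ~B) & (~A & (~A & B))))) = min(0.4, 1) = 0.4
  Łukasiewicz value = 0.4
Difference: 1 − 0.4 = 0.60

0.60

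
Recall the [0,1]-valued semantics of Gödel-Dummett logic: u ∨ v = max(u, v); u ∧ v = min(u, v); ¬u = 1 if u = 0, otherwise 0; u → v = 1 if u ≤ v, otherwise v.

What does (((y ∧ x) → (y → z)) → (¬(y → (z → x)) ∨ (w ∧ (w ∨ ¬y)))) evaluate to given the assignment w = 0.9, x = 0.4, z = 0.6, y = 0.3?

0.90

(y ∧ x) = min(0.3, 0.4) = 0.3
(y → z): 0.3 ≤ 0.6, so result = 1
((y ∧ x) → (y → z)): 0.3 ≤ 1, so result = 1
(z → x): 0.6 > 0.4, so result = 0.4
(y → (z → x)): 0.3 ≤ 0.4, so result = 1
¬(y → (z → x)): Gödel ¬ of 1 = 0 (operand ≠ 0)
¬y: Gödel ¬ of 0.3 = 0 (operand ≠ 0)
(w ∨ ¬y) = max(0.9, 0) = 0.9
(w ∧ (w ∨ ¬y)) = min(0.9, 0.9) = 0.9
(¬(y → (z → x)) ∨ (w ∧ (w ∨ ¬y))) = max(0, 0.9) = 0.9
(((y ∧ x) → (y → z)) → (¬(y → (z → x)) ∨ (w ∧ (w ∨ ¬y)))): 1 > 0.9, so result = 0.9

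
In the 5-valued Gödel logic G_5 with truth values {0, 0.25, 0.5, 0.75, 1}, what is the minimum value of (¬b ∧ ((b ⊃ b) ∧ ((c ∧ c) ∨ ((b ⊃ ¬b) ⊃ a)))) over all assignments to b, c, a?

The minimum is attained at b = 0, c = 0, a = 0:
  ¬b: Gödel ¬ of 0 = 1 (operand is 0)
  (b ⊃ b): 0 ≤ 0, so result = 1
  (c ∧ c) = min(0, 0) = 0
  ¬b: Gödel ¬ of 0 = 1 (operand is 0)
  (b ⊃ ¬b): 0 ≤ 1, so result = 1
  ((b ⊃ ¬b) ⊃ a): 1 > 0, so result = 0
  ((c ∧ c) ∨ ((b ⊃ ¬b) ⊃ a)) = max(0, 0) = 0
  ((b ⊃ b) ∧ ((c ∧ c) ∨ ((b ⊃ ¬b) ⊃ a))) = min(1, 0) = 0
  (¬b ∧ ((b ⊃ b) ∧ ((c ∧ c) ∨ ((b ⊃ ¬b) ⊃ a)))) = min(1, 0) = 0
Checking all 125 assignments confirms none give a value below 0.00.

0.00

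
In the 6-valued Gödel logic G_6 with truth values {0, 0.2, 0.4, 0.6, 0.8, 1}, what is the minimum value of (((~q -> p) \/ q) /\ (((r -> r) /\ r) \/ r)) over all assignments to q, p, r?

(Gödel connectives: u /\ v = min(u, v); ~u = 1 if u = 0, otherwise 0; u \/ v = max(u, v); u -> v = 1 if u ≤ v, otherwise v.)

0.00

The minimum is attained at q = 0, p = 0, r = 0:
  ~q: Gödel ¬ of 0 = 1 (operand is 0)
  (~q -> p): 1 > 0, so result = 0
  ((~q -> p) \/ q) = max(0, 0) = 0
  (r -> r): 0 ≤ 0, so result = 1
  ((r -> r) /\ r) = min(1, 0) = 0
  (((r -> r) /\ r) \/ r) = max(0, 0) = 0
  (((~q -> p) \/ q) /\ (((r -> r) /\ r) \/ r)) = min(0, 0) = 0
Checking all 216 assignments confirms none give a value below 0.00.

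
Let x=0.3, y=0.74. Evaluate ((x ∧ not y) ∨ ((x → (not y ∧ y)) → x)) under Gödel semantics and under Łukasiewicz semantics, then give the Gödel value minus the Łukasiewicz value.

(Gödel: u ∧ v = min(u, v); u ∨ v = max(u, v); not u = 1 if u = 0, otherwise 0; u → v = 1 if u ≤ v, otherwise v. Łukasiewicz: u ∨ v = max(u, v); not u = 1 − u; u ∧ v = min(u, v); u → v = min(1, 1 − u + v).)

0.66

Gödel evaluation:
  not y: Gödel ¬ of 0.74 = 0 (operand ≠ 0)
  (x ∧ not y) = min(0.3, 0) = 0
  not y: Gödel ¬ of 0.74 = 0 (operand ≠ 0)
  (not y ∧ y) = min(0, 0.74) = 0
  (x → (not y ∧ y)): 0.3 > 0, so result = 0
  ((x → (not y ∧ y)) → x): 0 ≤ 0.3, so result = 1
  ((x ∧ not y) ∨ ((x → (not y ∧ y)) → x)) = max(0, 1) = 1
  Gödel value = 1
Łukasiewicz evaluation:
  not y: Łukasiewicz ¬ gives 1 − 0.74 = 0.26
  (x ∧ not y) = min(0.3, 0.26) = 0.26
  not y: Łukasiewicz ¬ gives 1 − 0.74 = 0.26
  (not y ∧ y) = min(0.26, 0.74) = 0.26
  (x → (not y ∧ y)): min(1, 1 − 0.3 + 0.26) = 0.96
  ((x → (not y ∧ y)) → x): min(1, 1 − 0.96 + 0.3) = 0.34
  ((x ∧ not y) ∨ ((x → (not y ∧ y)) → x)) = max(0.26, 0.34) = 0.34
  Łukasiewicz value = 0.34
Difference: 1 − 0.34 = 0.66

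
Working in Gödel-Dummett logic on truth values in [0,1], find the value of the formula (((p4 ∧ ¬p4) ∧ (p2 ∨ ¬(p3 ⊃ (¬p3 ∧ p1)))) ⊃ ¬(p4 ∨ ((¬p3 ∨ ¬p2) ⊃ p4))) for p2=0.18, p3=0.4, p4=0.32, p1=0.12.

¬p4: Gödel ¬ of 0.32 = 0 (operand ≠ 0)
(p4 ∧ ¬p4) = min(0.32, 0) = 0
¬p3: Gödel ¬ of 0.4 = 0 (operand ≠ 0)
(¬p3 ∧ p1) = min(0, 0.12) = 0
(p3 ⊃ (¬p3 ∧ p1)): 0.4 > 0, so result = 0
¬(p3 ⊃ (¬p3 ∧ p1)): Gödel ¬ of 0 = 1 (operand is 0)
(p2 ∨ ¬(p3 ⊃ (¬p3 ∧ p1))) = max(0.18, 1) = 1
((p4 ∧ ¬p4) ∧ (p2 ∨ ¬(p3 ⊃ (¬p3 ∧ p1)))) = min(0, 1) = 0
¬p3: Gödel ¬ of 0.4 = 0 (operand ≠ 0)
¬p2: Gödel ¬ of 0.18 = 0 (operand ≠ 0)
(¬p3 ∨ ¬p2) = max(0, 0) = 0
((¬p3 ∨ ¬p2) ⊃ p4): 0 ≤ 0.32, so result = 1
(p4 ∨ ((¬p3 ∨ ¬p2) ⊃ p4)) = max(0.32, 1) = 1
¬(p4 ∨ ((¬p3 ∨ ¬p2) ⊃ p4)): Gödel ¬ of 1 = 0 (operand ≠ 0)
(((p4 ∧ ¬p4) ∧ (p2 ∨ ¬(p3 ⊃ (¬p3 ∧ p1)))) ⊃ ¬(p4 ∨ ((¬p3 ∨ ¬p2) ⊃ p4))): 0 ≤ 0, so result = 1

1.00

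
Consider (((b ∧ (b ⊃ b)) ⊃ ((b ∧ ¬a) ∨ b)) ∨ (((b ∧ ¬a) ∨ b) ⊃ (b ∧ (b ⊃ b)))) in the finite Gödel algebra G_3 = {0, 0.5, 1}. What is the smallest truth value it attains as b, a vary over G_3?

Every assignment gives 1. For instance at b = 0, a = 0:
  (b ⊃ b): 0 ≤ 0, so result = 1
  (b ∧ (b ⊃ b)) = min(0, 1) = 0
  ¬a: Gödel ¬ of 0 = 1 (operand is 0)
  (b ∧ ¬a) = min(0, 1) = 0
  ((b ∧ ¬a) ∨ b) = max(0, 0) = 0
  ((b ∧ (b ⊃ b)) ⊃ ((b ∧ ¬a) ∨ b)): 0 ≤ 0, so result = 1
  ¬a: Gödel ¬ of 0 = 1 (operand is 0)
  (b ∧ ¬a) = min(0, 1) = 0
  ((b ∧ ¬a) ∨ b) = max(0, 0) = 0
  (b ⊃ b): 0 ≤ 0, so result = 1
  (b ∧ (b ⊃ b)) = min(0, 1) = 0
  (((b ∧ ¬a) ∨ b) ⊃ (b ∧ (b ⊃ b))): 0 ≤ 0, so result = 1
  (((b ∧ (b ⊃ b)) ⊃ ((b ∧ ¬a) ∨ b)) ∨ (((b ∧ ¬a) ∨ b) ⊃ (b ∧ (b ⊃ b)))) = max(1, 1) = 1
All 9 assignments give value 1 — the formula is a G_3-tautology.

1.00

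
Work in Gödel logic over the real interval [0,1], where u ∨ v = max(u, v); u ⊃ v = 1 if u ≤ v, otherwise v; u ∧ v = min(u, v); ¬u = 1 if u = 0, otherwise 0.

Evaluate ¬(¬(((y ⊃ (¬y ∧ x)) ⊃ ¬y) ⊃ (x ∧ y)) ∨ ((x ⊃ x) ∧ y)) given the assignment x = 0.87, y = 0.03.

¬y: Gödel ¬ of 0.03 = 0 (operand ≠ 0)
(¬y ∧ x) = min(0, 0.87) = 0
(y ⊃ (¬y ∧ x)): 0.03 > 0, so result = 0
¬y: Gödel ¬ of 0.03 = 0 (operand ≠ 0)
((y ⊃ (¬y ∧ x)) ⊃ ¬y): 0 ≤ 0, so result = 1
(x ∧ y) = min(0.87, 0.03) = 0.03
(((y ⊃ (¬y ∧ x)) ⊃ ¬y) ⊃ (x ∧ y)): 1 > 0.03, so result = 0.03
¬(((y ⊃ (¬y ∧ x)) ⊃ ¬y) ⊃ (x ∧ y)): Gödel ¬ of 0.03 = 0 (operand ≠ 0)
(x ⊃ x): 0.87 ≤ 0.87, so result = 1
((x ⊃ x) ∧ y) = min(1, 0.03) = 0.03
(¬(((y ⊃ (¬y ∧ x)) ⊃ ¬y) ⊃ (x ∧ y)) ∨ ((x ⊃ x) ∧ y)) = max(0, 0.03) = 0.03
¬(¬(((y ⊃ (¬y ∧ x)) ⊃ ¬y) ⊃ (x ∧ y)) ∨ ((x ⊃ x) ∧ y)): Gödel ¬ of 0.03 = 0 (operand ≠ 0)

0.00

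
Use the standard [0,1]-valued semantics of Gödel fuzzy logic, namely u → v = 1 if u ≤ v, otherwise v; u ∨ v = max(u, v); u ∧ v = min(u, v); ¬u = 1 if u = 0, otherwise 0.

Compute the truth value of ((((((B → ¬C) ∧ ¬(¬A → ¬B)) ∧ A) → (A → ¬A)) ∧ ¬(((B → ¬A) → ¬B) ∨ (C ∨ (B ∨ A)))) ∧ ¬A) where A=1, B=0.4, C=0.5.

0.00

¬C: Gödel ¬ of 0.5 = 0 (operand ≠ 0)
(B → ¬C): 0.4 > 0, so result = 0
¬A: Gödel ¬ of 1 = 0 (operand ≠ 0)
¬B: Gödel ¬ of 0.4 = 0 (operand ≠ 0)
(¬A → ¬B): 0 ≤ 0, so result = 1
¬(¬A → ¬B): Gödel ¬ of 1 = 0 (operand ≠ 0)
((B → ¬C) ∧ ¬(¬A → ¬B)) = min(0, 0) = 0
(((B → ¬C) ∧ ¬(¬A → ¬B)) ∧ A) = min(0, 1) = 0
¬A: Gödel ¬ of 1 = 0 (operand ≠ 0)
(A → ¬A): 1 > 0, so result = 0
((((B → ¬C) ∧ ¬(¬A → ¬B)) ∧ A) → (A → ¬A)): 0 ≤ 0, so result = 1
¬A: Gödel ¬ of 1 = 0 (operand ≠ 0)
(B → ¬A): 0.4 > 0, so result = 0
¬B: Gödel ¬ of 0.4 = 0 (operand ≠ 0)
((B → ¬A) → ¬B): 0 ≤ 0, so result = 1
(B ∨ A) = max(0.4, 1) = 1
(C ∨ (B ∨ A)) = max(0.5, 1) = 1
(((B → ¬A) → ¬B) ∨ (C ∨ (B ∨ A))) = max(1, 1) = 1
¬(((B → ¬A) → ¬B) ∨ (C ∨ (B ∨ A))): Gödel ¬ of 1 = 0 (operand ≠ 0)
(((((B → ¬C) ∧ ¬(¬A → ¬B)) ∧ A) → (A → ¬A)) ∧ ¬(((B → ¬A) → ¬B) ∨ (C ∨ (B ∨ A)))) = min(1, 0) = 0
¬A: Gödel ¬ of 1 = 0 (operand ≠ 0)
((((((B → ¬C) ∧ ¬(¬A → ¬B)) ∧ A) → (A → ¬A)) ∧ ¬(((B → ¬A) → ¬B) ∨ (C ∨ (B ∨ A)))) ∧ ¬A) = min(0, 0) = 0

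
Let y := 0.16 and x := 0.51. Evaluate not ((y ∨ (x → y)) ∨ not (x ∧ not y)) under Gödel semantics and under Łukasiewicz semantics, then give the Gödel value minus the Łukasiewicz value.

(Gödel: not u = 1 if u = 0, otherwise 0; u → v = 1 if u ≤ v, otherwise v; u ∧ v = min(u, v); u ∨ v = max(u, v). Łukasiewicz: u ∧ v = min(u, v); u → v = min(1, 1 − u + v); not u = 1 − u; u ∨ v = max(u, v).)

-0.35

Gödel evaluation:
  (x → y): 0.51 > 0.16, so result = 0.16
  (y ∨ (x → y)) = max(0.16, 0.16) = 0.16
  not y: Gödel ¬ of 0.16 = 0 (operand ≠ 0)
  (x ∧ not y) = min(0.51, 0) = 0
  not (x ∧ not y): Gödel ¬ of 0 = 1 (operand is 0)
  ((y ∨ (x → y)) ∨ not (x ∧ not y)) = max(0.16, 1) = 1
  not ((y ∨ (x → y)) ∨ not (x ∧ not y)): Gödel ¬ of 1 = 0 (operand ≠ 0)
  Gödel value = 0
Łukasiewicz evaluation:
  (x → y): min(1, 1 − 0.51 + 0.16) = 0.65
  (y ∨ (x → y)) = max(0.16, 0.65) = 0.65
  not y: Łukasiewicz ¬ gives 1 − 0.16 = 0.84
  (x ∧ not y) = min(0.51, 0.84) = 0.51
  not (x ∧ not y): Łukasiewicz ¬ gives 1 − 0.51 = 0.49
  ((y ∨ (x → y)) ∨ not (x ∧ not y)) = max(0.65, 0.49) = 0.65
  not ((y ∨ (x → y)) ∨ not (x ∧ not y)): Łukasiewicz ¬ gives 1 − 0.65 = 0.35
  Łukasiewicz value = 0.35
Difference: 0 − 0.35 = -0.35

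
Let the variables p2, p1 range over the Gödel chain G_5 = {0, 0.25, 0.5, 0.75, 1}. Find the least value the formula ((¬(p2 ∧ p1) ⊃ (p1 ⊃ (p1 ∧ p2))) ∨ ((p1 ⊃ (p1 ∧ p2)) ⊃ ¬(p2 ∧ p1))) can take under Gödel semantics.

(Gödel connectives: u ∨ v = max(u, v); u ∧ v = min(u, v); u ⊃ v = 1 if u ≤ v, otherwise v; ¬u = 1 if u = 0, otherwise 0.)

1.00

Every assignment gives 1. For instance at p2 = 0, p1 = 0:
  (p2 ∧ p1) = min(0, 0) = 0
  ¬(p2 ∧ p1): Gödel ¬ of 0 = 1 (operand is 0)
  (p1 ∧ p2) = min(0, 0) = 0
  (p1 ⊃ (p1 ∧ p2)): 0 ≤ 0, so result = 1
  (¬(p2 ∧ p1) ⊃ (p1 ⊃ (p1 ∧ p2))): 1 ≤ 1, so result = 1
  (p1 ∧ p2) = min(0, 0) = 0
  (p1 ⊃ (p1 ∧ p2)): 0 ≤ 0, so result = 1
  (p2 ∧ p1) = min(0, 0) = 0
  ¬(p2 ∧ p1): Gödel ¬ of 0 = 1 (operand is 0)
  ((p1 ⊃ (p1 ∧ p2)) ⊃ ¬(p2 ∧ p1)): 1 ≤ 1, so result = 1
  ((¬(p2 ∧ p1) ⊃ (p1 ⊃ (p1 ∧ p2))) ∨ ((p1 ⊃ (p1 ∧ p2)) ⊃ ¬(p2 ∧ p1))) = max(1, 1) = 1
All 25 assignments give value 1 — the formula is a G_5-tautology.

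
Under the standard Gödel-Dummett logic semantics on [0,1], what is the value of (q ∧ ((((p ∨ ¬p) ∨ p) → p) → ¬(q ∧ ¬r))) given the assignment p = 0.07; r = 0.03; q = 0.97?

¬p: Gödel ¬ of 0.07 = 0 (operand ≠ 0)
(p ∨ ¬p) = max(0.07, 0) = 0.07
((p ∨ ¬p) ∨ p) = max(0.07, 0.07) = 0.07
(((p ∨ ¬p) ∨ p) → p): 0.07 ≤ 0.07, so result = 1
¬r: Gödel ¬ of 0.03 = 0 (operand ≠ 0)
(q ∧ ¬r) = min(0.97, 0) = 0
¬(q ∧ ¬r): Gödel ¬ of 0 = 1 (operand is 0)
((((p ∨ ¬p) ∨ p) → p) → ¬(q ∧ ¬r)): 1 ≤ 1, so result = 1
(q ∧ ((((p ∨ ¬p) ∨ p) → p) → ¬(q ∧ ¬r))) = min(0.97, 1) = 0.97

0.97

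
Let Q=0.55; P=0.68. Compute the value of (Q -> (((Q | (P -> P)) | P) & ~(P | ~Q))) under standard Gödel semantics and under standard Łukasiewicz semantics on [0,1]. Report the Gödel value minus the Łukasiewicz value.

Gödel evaluation:
  (P -> P): 0.68 ≤ 0.68, so result = 1
  (Q | (P -> P)) = max(0.55, 1) = 1
  ((Q | (P -> P)) | P) = max(1, 0.68) = 1
  ~Q: Gödel ¬ of 0.55 = 0 (operand ≠ 0)
  (P | ~Q) = max(0.68, 0) = 0.68
  ~(P | ~Q): Gödel ¬ of 0.68 = 0 (operand ≠ 0)
  (((Q | (P -> P)) | P) & ~(P | ~Q)) = min(1, 0) = 0
  (Q -> (((Q | (P -> P)) | P) & ~(P | ~Q))): 0.55 > 0, so result = 0
  Gödel value = 0
Łukasiewicz evaluation:
  (P -> P): min(1, 1 − 0.68 + 0.68) = 1
  (Q | (P -> P)) = max(0.55, 1) = 1
  ((Q | (P -> P)) | P) = max(1, 0.68) = 1
  ~Q: Łukasiewicz ¬ gives 1 − 0.55 = 0.45
  (P | ~Q) = max(0.68, 0.45) = 0.68
  ~(P | ~Q): Łukasiewicz ¬ gives 1 − 0.68 = 0.32
  (((Q | (P -> P)) | P) & ~(P | ~Q)) = min(1, 0.32) = 0.32
  (Q -> (((Q | (P -> P)) | P) & ~(P | ~Q))): min(1, 1 − 0.55 + 0.32) = 0.77
  Łukasiewicz value = 0.77
Difference: 0 − 0.77 = -0.77

-0.77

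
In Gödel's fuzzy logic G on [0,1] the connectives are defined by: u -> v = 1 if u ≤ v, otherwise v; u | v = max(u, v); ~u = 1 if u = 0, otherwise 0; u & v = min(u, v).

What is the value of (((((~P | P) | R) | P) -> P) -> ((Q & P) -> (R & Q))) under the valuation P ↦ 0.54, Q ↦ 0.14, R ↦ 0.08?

0.08

~P: Gödel ¬ of 0.54 = 0 (operand ≠ 0)
(~P | P) = max(0, 0.54) = 0.54
((~P | P) | R) = max(0.54, 0.08) = 0.54
(((~P | P) | R) | P) = max(0.54, 0.54) = 0.54
((((~P | P) | R) | P) -> P): 0.54 ≤ 0.54, so result = 1
(Q & P) = min(0.14, 0.54) = 0.14
(R & Q) = min(0.08, 0.14) = 0.08
((Q & P) -> (R & Q)): 0.14 > 0.08, so result = 0.08
(((((~P | P) | R) | P) -> P) -> ((Q & P) -> (R & Q))): 1 > 0.08, so result = 0.08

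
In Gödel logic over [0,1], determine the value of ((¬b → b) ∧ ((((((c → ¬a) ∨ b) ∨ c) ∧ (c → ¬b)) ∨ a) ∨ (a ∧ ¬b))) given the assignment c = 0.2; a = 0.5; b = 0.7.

¬b: Gödel ¬ of 0.7 = 0 (operand ≠ 0)
(¬b → b): 0 ≤ 0.7, so result = 1
¬a: Gödel ¬ of 0.5 = 0 (operand ≠ 0)
(c → ¬a): 0.2 > 0, so result = 0
((c → ¬a) ∨ b) = max(0, 0.7) = 0.7
(((c → ¬a) ∨ b) ∨ c) = max(0.7, 0.2) = 0.7
¬b: Gödel ¬ of 0.7 = 0 (operand ≠ 0)
(c → ¬b): 0.2 > 0, so result = 0
((((c → ¬a) ∨ b) ∨ c) ∧ (c → ¬b)) = min(0.7, 0) = 0
(((((c → ¬a) ∨ b) ∨ c) ∧ (c → ¬b)) ∨ a) = max(0, 0.5) = 0.5
¬b: Gödel ¬ of 0.7 = 0 (operand ≠ 0)
(a ∧ ¬b) = min(0.5, 0) = 0
((((((c → ¬a) ∨ b) ∨ c) ∧ (c → ¬b)) ∨ a) ∨ (a ∧ ¬b)) = max(0.5, 0) = 0.5
((¬b → b) ∧ ((((((c → ¬a) ∨ b) ∨ c) ∧ (c → ¬b)) ∨ a) ∨ (a ∧ ¬b))) = min(1, 0.5) = 0.5

0.50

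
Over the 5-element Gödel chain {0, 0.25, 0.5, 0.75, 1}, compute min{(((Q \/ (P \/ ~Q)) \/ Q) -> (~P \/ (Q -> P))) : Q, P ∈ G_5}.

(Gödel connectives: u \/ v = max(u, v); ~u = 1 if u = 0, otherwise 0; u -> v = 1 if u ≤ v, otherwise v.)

The minimum is attained at Q = 0.5, P = 0.25:
  ~Q: Gödel ¬ of 0.5 = 0 (operand ≠ 0)
  (P \/ ~Q) = max(0.25, 0) = 0.25
  (Q \/ (P \/ ~Q)) = max(0.5, 0.25) = 0.5
  ((Q \/ (P \/ ~Q)) \/ Q) = max(0.5, 0.5) = 0.5
  ~P: Gödel ¬ of 0.25 = 0 (operand ≠ 0)
  (Q -> P): 0.5 > 0.25, so result = 0.25
  (~P \/ (Q -> P)) = max(0, 0.25) = 0.25
  (((Q \/ (P \/ ~Q)) \/ Q) -> (~P \/ (Q -> P))): 0.5 > 0.25, so result = 0.25
Checking all 25 assignments confirms none give a value below 0.25.

0.25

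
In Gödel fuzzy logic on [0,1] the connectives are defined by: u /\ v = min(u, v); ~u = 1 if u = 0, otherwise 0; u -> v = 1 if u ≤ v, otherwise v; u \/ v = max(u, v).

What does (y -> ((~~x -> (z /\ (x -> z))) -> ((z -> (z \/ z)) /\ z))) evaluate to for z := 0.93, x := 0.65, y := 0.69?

1.00

~x: Gödel ¬ of 0.65 = 0 (operand ≠ 0)
~~x: Gödel ¬ of 0 = 1 (operand is 0)
(x -> z): 0.65 ≤ 0.93, so result = 1
(z /\ (x -> z)) = min(0.93, 1) = 0.93
(~~x -> (z /\ (x -> z))): 1 > 0.93, so result = 0.93
(z \/ z) = max(0.93, 0.93) = 0.93
(z -> (z \/ z)): 0.93 ≤ 0.93, so result = 1
((z -> (z \/ z)) /\ z) = min(1, 0.93) = 0.93
((~~x -> (z /\ (x -> z))) -> ((z -> (z \/ z)) /\ z)): 0.93 ≤ 0.93, so result = 1
(y -> ((~~x -> (z /\ (x -> z))) -> ((z -> (z \/ z)) /\ z))): 0.69 ≤ 1, so result = 1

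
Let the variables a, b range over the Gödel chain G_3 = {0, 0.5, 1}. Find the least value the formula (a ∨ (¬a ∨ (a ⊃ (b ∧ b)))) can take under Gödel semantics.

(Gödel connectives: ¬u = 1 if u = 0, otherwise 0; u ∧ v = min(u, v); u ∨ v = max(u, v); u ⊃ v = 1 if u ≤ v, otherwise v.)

0.50

The minimum is attained at a = 0.5, b = 0:
  ¬a: Gödel ¬ of 0.5 = 0 (operand ≠ 0)
  (b ∧ b) = min(0, 0) = 0
  (a ⊃ (b ∧ b)): 0.5 > 0, so result = 0
  (¬a ∨ (a ⊃ (b ∧ b))) = max(0, 0) = 0
  (a ∨ (¬a ∨ (a ⊃ (b ∧ b)))) = max(0.5, 0) = 0.5
Checking all 9 assignments confirms none give a value below 0.50.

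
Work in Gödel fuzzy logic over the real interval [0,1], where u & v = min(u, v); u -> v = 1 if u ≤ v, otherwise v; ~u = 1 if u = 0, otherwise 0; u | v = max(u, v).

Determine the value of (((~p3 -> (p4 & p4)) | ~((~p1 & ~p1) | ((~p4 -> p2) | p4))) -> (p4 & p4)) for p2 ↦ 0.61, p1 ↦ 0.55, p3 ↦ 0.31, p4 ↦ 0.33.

0.33

~p3: Gödel ¬ of 0.31 = 0 (operand ≠ 0)
(p4 & p4) = min(0.33, 0.33) = 0.33
(~p3 -> (p4 & p4)): 0 ≤ 0.33, so result = 1
~p1: Gödel ¬ of 0.55 = 0 (operand ≠ 0)
~p1: Gödel ¬ of 0.55 = 0 (operand ≠ 0)
(~p1 & ~p1) = min(0, 0) = 0
~p4: Gödel ¬ of 0.33 = 0 (operand ≠ 0)
(~p4 -> p2): 0 ≤ 0.61, so result = 1
((~p4 -> p2) | p4) = max(1, 0.33) = 1
((~p1 & ~p1) | ((~p4 -> p2) | p4)) = max(0, 1) = 1
~((~p1 & ~p1) | ((~p4 -> p2) | p4)): Gödel ¬ of 1 = 0 (operand ≠ 0)
((~p3 -> (p4 & p4)) | ~((~p1 & ~p1) | ((~p4 -> p2) | p4))) = max(1, 0) = 1
(p4 & p4) = min(0.33, 0.33) = 0.33
(((~p3 -> (p4 & p4)) | ~((~p1 & ~p1) | ((~p4 -> p2) | p4))) -> (p4 & p4)): 1 > 0.33, so result = 0.33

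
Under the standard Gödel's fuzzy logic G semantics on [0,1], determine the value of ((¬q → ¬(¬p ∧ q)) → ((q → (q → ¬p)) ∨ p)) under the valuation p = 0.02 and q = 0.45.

¬q: Gödel ¬ of 0.45 = 0 (operand ≠ 0)
¬p: Gödel ¬ of 0.02 = 0 (operand ≠ 0)
(¬p ∧ q) = min(0, 0.45) = 0
¬(¬p ∧ q): Gödel ¬ of 0 = 1 (operand is 0)
(¬q → ¬(¬p ∧ q)): 0 ≤ 1, so result = 1
¬p: Gödel ¬ of 0.02 = 0 (operand ≠ 0)
(q → ¬p): 0.45 > 0, so result = 0
(q → (q → ¬p)): 0.45 > 0, so result = 0
((q → (q → ¬p)) ∨ p) = max(0, 0.02) = 0.02
((¬q → ¬(¬p ∧ q)) → ((q → (q → ¬p)) ∨ p)): 1 > 0.02, so result = 0.02

0.02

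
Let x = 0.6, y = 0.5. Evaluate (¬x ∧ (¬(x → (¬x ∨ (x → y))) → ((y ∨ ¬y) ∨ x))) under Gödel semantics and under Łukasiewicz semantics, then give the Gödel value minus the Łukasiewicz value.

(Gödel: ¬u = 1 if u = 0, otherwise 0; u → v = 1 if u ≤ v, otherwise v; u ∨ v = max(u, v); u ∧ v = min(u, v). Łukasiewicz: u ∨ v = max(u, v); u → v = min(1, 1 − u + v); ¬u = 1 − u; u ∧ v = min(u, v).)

Gödel evaluation:
  ¬x: Gödel ¬ of 0.6 = 0 (operand ≠ 0)
  ¬x: Gödel ¬ of 0.6 = 0 (operand ≠ 0)
  (x → y): 0.6 > 0.5, so result = 0.5
  (¬x ∨ (x → y)) = max(0, 0.5) = 0.5
  (x → (¬x ∨ (x → y))): 0.6 > 0.5, so result = 0.5
  ¬(x → (¬x ∨ (x → y))): Gödel ¬ of 0.5 = 0 (operand ≠ 0)
  ¬y: Gödel ¬ of 0.5 = 0 (operand ≠ 0)
  (y ∨ ¬y) = max(0.5, 0) = 0.5
  ((y ∨ ¬y) ∨ x) = max(0.5, 0.6) = 0.6
  (¬(x → (¬x ∨ (x → y))) → ((y ∨ ¬y) ∨ x)): 0 ≤ 0.6, so result = 1
  (¬x ∧ (¬(x → (¬x ∨ (x → y))) → ((y ∨ ¬y) ∨ x))) = min(0, 1) = 0
  Gödel value = 0
Łukasiewicz evaluation:
  ¬x: Łukasiewicz ¬ gives 1 − 0.6 = 0.4
  ¬x: Łukasiewicz ¬ gives 1 − 0.6 = 0.4
  (x → y): min(1, 1 − 0.6 + 0.5) = 0.9
  (¬x ∨ (x → y)) = max(0.4, 0.9) = 0.9
  (x → (¬x ∨ (x → y))): min(1, 1 − 0.6 + 0.9) = 1
  ¬(x → (¬x ∨ (x → y))): Łukasiewicz ¬ gives 1 − 1 = 0
  ¬y: Łukasiewicz ¬ gives 1 − 0.5 = 0.5
  (y ∨ ¬y) = max(0.5, 0.5) = 0.5
  ((y ∨ ¬y) ∨ x) = max(0.5, 0.6) = 0.6
  (¬(x → (¬x ∨ (x → y))) → ((y ∨ ¬y) ∨ x)): min(1, 1 − 0 + 0.6) = 1
  (¬x ∧ (¬(x → (¬x ∨ (x → y))) → ((y ∨ ¬y) ∨ x))) = min(0.4, 1) = 0.4
  Łukasiewicz value = 0.4
Difference: 0 − 0.4 = -0.40

-0.40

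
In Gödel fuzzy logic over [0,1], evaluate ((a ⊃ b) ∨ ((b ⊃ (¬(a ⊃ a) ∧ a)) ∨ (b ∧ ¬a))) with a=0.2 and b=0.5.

1.00

(a ⊃ b): 0.2 ≤ 0.5, so result = 1
(a ⊃ a): 0.2 ≤ 0.2, so result = 1
¬(a ⊃ a): Gödel ¬ of 1 = 0 (operand ≠ 0)
(¬(a ⊃ a) ∧ a) = min(0, 0.2) = 0
(b ⊃ (¬(a ⊃ a) ∧ a)): 0.5 > 0, so result = 0
¬a: Gödel ¬ of 0.2 = 0 (operand ≠ 0)
(b ∧ ¬a) = min(0.5, 0) = 0
((b ⊃ (¬(a ⊃ a) ∧ a)) ∨ (b ∧ ¬a)) = max(0, 0) = 0
((a ⊃ b) ∨ ((b ⊃ (¬(a ⊃ a) ∧ a)) ∨ (b ∧ ¬a))) = max(1, 0) = 1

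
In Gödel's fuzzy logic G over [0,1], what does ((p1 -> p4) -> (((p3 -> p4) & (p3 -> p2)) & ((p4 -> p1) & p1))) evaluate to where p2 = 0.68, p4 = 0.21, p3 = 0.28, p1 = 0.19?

(p1 -> p4): 0.19 ≤ 0.21, so result = 1
(p3 -> p4): 0.28 > 0.21, so result = 0.21
(p3 -> p2): 0.28 ≤ 0.68, so result = 1
((p3 -> p4) & (p3 -> p2)) = min(0.21, 1) = 0.21
(p4 -> p1): 0.21 > 0.19, so result = 0.19
((p4 -> p1) & p1) = min(0.19, 0.19) = 0.19
(((p3 -> p4) & (p3 -> p2)) & ((p4 -> p1) & p1)) = min(0.21, 0.19) = 0.19
((p1 -> p4) -> (((p3 -> p4) & (p3 -> p2)) & ((p4 -> p1) & p1))): 1 > 0.19, so result = 0.19

0.19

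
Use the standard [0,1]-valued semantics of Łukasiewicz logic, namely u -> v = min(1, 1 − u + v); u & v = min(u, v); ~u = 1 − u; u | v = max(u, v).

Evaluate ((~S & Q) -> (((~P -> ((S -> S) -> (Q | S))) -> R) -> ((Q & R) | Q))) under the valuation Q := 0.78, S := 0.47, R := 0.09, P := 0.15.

~S: Łukasiewicz ¬ gives 1 − 0.47 = 0.53
(~S & Q) = min(0.53, 0.78) = 0.53
~P: Łukasiewicz ¬ gives 1 − 0.15 = 0.85
(S -> S): min(1, 1 − 0.47 + 0.47) = 1
(Q | S) = max(0.78, 0.47) = 0.78
((S -> S) -> (Q | S)): min(1, 1 − 1 + 0.78) = 0.78
(~P -> ((S -> S) -> (Q | S))): min(1, 1 − 0.85 + 0.78) = 0.93
((~P -> ((S -> S) -> (Q | S))) -> R): min(1, 1 − 0.93 + 0.09) = 0.16
(Q & R) = min(0.78, 0.09) = 0.09
((Q & R) | Q) = max(0.09, 0.78) = 0.78
(((~P -> ((S -> S) -> (Q | S))) -> R) -> ((Q & R) | Q)): min(1, 1 − 0.16 + 0.78) = 1
((~S & Q) -> (((~P -> ((S -> S) -> (Q | S))) -> R) -> ((Q & R) | Q))): min(1, 1 − 0.53 + 1) = 1

1.00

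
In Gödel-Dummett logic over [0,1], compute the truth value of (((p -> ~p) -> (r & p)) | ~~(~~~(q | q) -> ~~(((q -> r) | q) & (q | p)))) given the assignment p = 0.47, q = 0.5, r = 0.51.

1.00

~p: Gödel ¬ of 0.47 = 0 (operand ≠ 0)
(p -> ~p): 0.47 > 0, so result = 0
(r & p) = min(0.51, 0.47) = 0.47
((p -> ~p) -> (r & p)): 0 ≤ 0.47, so result = 1
(q | q) = max(0.5, 0.5) = 0.5
~(q | q): Gödel ¬ of 0.5 = 0 (operand ≠ 0)
~~(q | q): Gödel ¬ of 0 = 1 (operand is 0)
~~~(q | q): Gödel ¬ of 1 = 0 (operand ≠ 0)
(q -> r): 0.5 ≤ 0.51, so result = 1
((q -> r) | q) = max(1, 0.5) = 1
(q | p) = max(0.5, 0.47) = 0.5
(((q -> r) | q) & (q | p)) = min(1, 0.5) = 0.5
~(((q -> r) | q) & (q | p)): Gödel ¬ of 0.5 = 0 (operand ≠ 0)
~~(((q -> r) | q) & (q | p)): Gödel ¬ of 0 = 1 (operand is 0)
(~~~(q | q) -> ~~(((q -> r) | q) & (q | p))): 0 ≤ 1, so result = 1
~(~~~(q | q) -> ~~(((q -> r) | q) & (q | p))): Gödel ¬ of 1 = 0 (operand ≠ 0)
~~(~~~(q | q) -> ~~(((q -> r) | q) & (q | p))): Gödel ¬ of 0 = 1 (operand is 0)
(((p -> ~p) -> (r & p)) | ~~(~~~(q | q) -> ~~(((q -> r) | q) & (q | p)))) = max(1, 1) = 1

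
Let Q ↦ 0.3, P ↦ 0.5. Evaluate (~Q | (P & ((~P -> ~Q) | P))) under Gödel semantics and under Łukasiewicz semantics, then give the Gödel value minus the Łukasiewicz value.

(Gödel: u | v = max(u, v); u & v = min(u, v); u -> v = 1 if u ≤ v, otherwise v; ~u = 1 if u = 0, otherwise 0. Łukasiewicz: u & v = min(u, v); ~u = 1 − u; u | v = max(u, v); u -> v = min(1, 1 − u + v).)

Gödel evaluation:
  ~Q: Gödel ¬ of 0.3 = 0 (operand ≠ 0)
  ~P: Gödel ¬ of 0.5 = 0 (operand ≠ 0)
  ~Q: Gödel ¬ of 0.3 = 0 (operand ≠ 0)
  (~P -> ~Q): 0 ≤ 0, so result = 1
  ((~P -> ~Q) | P) = max(1, 0.5) = 1
  (P & ((~P -> ~Q) | P)) = min(0.5, 1) = 0.5
  (~Q | (P & ((~P -> ~Q) | P))) = max(0, 0.5) = 0.5
  Gödel value = 0.5
Łukasiewicz evaluation:
  ~Q: Łukasiewicz ¬ gives 1 − 0.3 = 0.7
  ~P: Łukasiewicz ¬ gives 1 − 0.5 = 0.5
  ~Q: Łukasiewicz ¬ gives 1 − 0.3 = 0.7
  (~P -> ~Q): min(1, 1 − 0.5 + 0.7) = 1
  ((~P -> ~Q) | P) = max(1, 0.5) = 1
  (P & ((~P -> ~Q) | P)) = min(0.5, 1) = 0.5
  (~Q | (P & ((~P -> ~Q) | P))) = max(0.7, 0.5) = 0.7
  Łukasiewicz value = 0.7
Difference: 0.5 − 0.7 = -0.20

-0.20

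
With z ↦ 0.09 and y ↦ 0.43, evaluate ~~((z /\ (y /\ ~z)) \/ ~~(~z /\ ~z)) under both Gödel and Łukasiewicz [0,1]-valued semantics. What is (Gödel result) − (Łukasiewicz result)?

Gödel evaluation:
  ~z: Gödel ¬ of 0.09 = 0 (operand ≠ 0)
  (y /\ ~z) = min(0.43, 0) = 0
  (z /\ (y /\ ~z)) = min(0.09, 0) = 0
  ~z: Gödel ¬ of 0.09 = 0 (operand ≠ 0)
  ~z: Gödel ¬ of 0.09 = 0 (operand ≠ 0)
  (~z /\ ~z) = min(0, 0) = 0
  ~(~z /\ ~z): Gödel ¬ of 0 = 1 (operand is 0)
  ~~(~z /\ ~z): Gödel ¬ of 1 = 0 (operand ≠ 0)
  ((z /\ (y /\ ~z)) \/ ~~(~z /\ ~z)) = max(0, 0) = 0
  ~((z /\ (y /\ ~z)) \/ ~~(~z /\ ~z)): Gödel ¬ of 0 = 1 (operand is 0)
  ~~((z /\ (y /\ ~z)) \/ ~~(~z /\ ~z)): Gödel ¬ of 1 = 0 (operand ≠ 0)
  Gödel value = 0
Łukasiewicz evaluation:
  ~z: Łukasiewicz ¬ gives 1 − 0.09 = 0.91
  (y /\ ~z) = min(0.43, 0.91) = 0.43
  (z /\ (y /\ ~z)) = min(0.09, 0.43) = 0.09
  ~z: Łukasiewicz ¬ gives 1 − 0.09 = 0.91
  ~z: Łukasiewicz ¬ gives 1 − 0.09 = 0.91
  (~z /\ ~z) = min(0.91, 0.91) = 0.91
  ~(~z /\ ~z): Łukasiewicz ¬ gives 1 − 0.91 = 0.09
  ~~(~z /\ ~z): Łukasiewicz ¬ gives 1 − 0.09 = 0.91
  ((z /\ (y /\ ~z)) \/ ~~(~z /\ ~z)) = max(0.09, 0.91) = 0.91
  ~((z /\ (y /\ ~z)) \/ ~~(~z /\ ~z)): Łukasiewicz ¬ gives 1 − 0.91 = 0.09
  ~~((z /\ (y /\ ~z)) \/ ~~(~z /\ ~z)): Łukasiewicz ¬ gives 1 − 0.09 = 0.91
  Łukasiewicz value = 0.91
Difference: 0 − 0.91 = -0.91

-0.91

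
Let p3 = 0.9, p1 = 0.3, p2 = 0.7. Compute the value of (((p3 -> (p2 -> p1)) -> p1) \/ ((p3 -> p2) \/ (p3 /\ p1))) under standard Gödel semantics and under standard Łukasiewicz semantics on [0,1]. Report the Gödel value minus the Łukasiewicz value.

0.20

Gödel evaluation:
  (p2 -> p1): 0.7 > 0.3, so result = 0.3
  (p3 -> (p2 -> p1)): 0.9 > 0.3, so result = 0.3
  ((p3 -> (p2 -> p1)) -> p1): 0.3 ≤ 0.3, so result = 1
  (p3 -> p2): 0.9 > 0.7, so result = 0.7
  (p3 /\ p1) = min(0.9, 0.3) = 0.3
  ((p3 -> p2) \/ (p3 /\ p1)) = max(0.7, 0.3) = 0.7
  (((p3 -> (p2 -> p1)) -> p1) \/ ((p3 -> p2) \/ (p3 /\ p1))) = max(1, 0.7) = 1
  Gödel value = 1
Łukasiewicz evaluation:
  (p2 -> p1): min(1, 1 − 0.7 + 0.3) = 0.6
  (p3 -> (p2 -> p1)): min(1, 1 − 0.9 + 0.6) = 0.7
  ((p3 -> (p2 -> p1)) -> p1): min(1, 1 − 0.7 + 0.3) = 0.6
  (p3 -> p2): min(1, 1 − 0.9 + 0.7) = 0.8
  (p3 /\ p1) = min(0.9, 0.3) = 0.3
  ((p3 -> p2) \/ (p3 /\ p1)) = max(0.8, 0.3) = 0.8
  (((p3 -> (p2 -> p1)) -> p1) \/ ((p3 -> p2) \/ (p3 /\ p1))) = max(0.6, 0.8) = 0.8
  Łukasiewicz value = 0.8
Difference: 1 − 0.8 = 0.20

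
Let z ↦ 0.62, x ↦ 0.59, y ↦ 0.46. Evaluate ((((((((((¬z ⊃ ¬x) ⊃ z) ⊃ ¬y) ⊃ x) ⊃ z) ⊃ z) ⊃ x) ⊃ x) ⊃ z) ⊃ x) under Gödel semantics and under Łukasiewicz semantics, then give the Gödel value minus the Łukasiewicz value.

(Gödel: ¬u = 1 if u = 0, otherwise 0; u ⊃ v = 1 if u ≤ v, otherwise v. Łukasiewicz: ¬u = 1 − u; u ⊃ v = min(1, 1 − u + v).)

Gödel evaluation:
  ¬z: Gödel ¬ of 0.62 = 0 (operand ≠ 0)
  ¬x: Gödel ¬ of 0.59 = 0 (operand ≠ 0)
  (¬z ⊃ ¬x): 0 ≤ 0, so result = 1
  ((¬z ⊃ ¬x) ⊃ z): 1 > 0.62, so result = 0.62
  ¬y: Gödel ¬ of 0.46 = 0 (operand ≠ 0)
  (((¬z ⊃ ¬x) ⊃ z) ⊃ ¬y): 0.62 > 0, so result = 0
  ((((¬z ⊃ ¬x) ⊃ z) ⊃ ¬y) ⊃ x): 0 ≤ 0.59, so result = 1
  (((((¬z ⊃ ¬x) ⊃ z) ⊃ ¬y) ⊃ x) ⊃ z): 1 > 0.62, so result = 0.62
  ((((((¬z ⊃ ¬x) ⊃ z) ⊃ ¬y) ⊃ x) ⊃ z) ⊃ z): 0.62 ≤ 0.62, so result = 1
  (((((((¬z ⊃ ¬x) ⊃ z) ⊃ ¬y) ⊃ x) ⊃ z) ⊃ z) ⊃ x): 1 > 0.59, so result = 0.59
  ((((((((¬z ⊃ ¬x) ⊃ z) ⊃ ¬y) ⊃ x) ⊃ z) ⊃ z) ⊃ x) ⊃ x): 0.59 ≤ 0.59, so result = 1
  (((((((((¬z ⊃ ¬x) ⊃ z) ⊃ ¬y) ⊃ x) ⊃ z) ⊃ z) ⊃ x) ⊃ x) ⊃ z): 1 > 0.62, so result = 0.62
  ((((((((((¬z ⊃ ¬x) ⊃ z) ⊃ ¬y) ⊃ x) ⊃ z) ⊃ z) ⊃ x) ⊃ x) ⊃ z) ⊃ x): 0.62 > 0.59, so result = 0.59
  Gödel value = 0.59
Łukasiewicz evaluation:
  ¬z: Łukasiewicz ¬ gives 1 − 0.62 = 0.38
  ¬x: Łukasiewicz ¬ gives 1 − 0.59 = 0.41
  (¬z ⊃ ¬x): min(1, 1 − 0.38 + 0.41) = 1
  ((¬z ⊃ ¬x) ⊃ z): min(1, 1 − 1 + 0.62) = 0.62
  ¬y: Łukasiewicz ¬ gives 1 − 0.46 = 0.54
  (((¬z ⊃ ¬x) ⊃ z) ⊃ ¬y): min(1, 1 − 0.62 + 0.54) = 0.92
  ((((¬z ⊃ ¬x) ⊃ z) ⊃ ¬y) ⊃ x): min(1, 1 − 0.92 + 0.59) = 0.67
  (((((¬z ⊃ ¬x) ⊃ z) ⊃ ¬y) ⊃ x) ⊃ z): min(1, 1 − 0.67 + 0.62) = 0.95
  ((((((¬z ⊃ ¬x) ⊃ z) ⊃ ¬y) ⊃ x) ⊃ z) ⊃ z): min(1, 1 − 0.95 + 0.62) = 0.67
  (((((((¬z ⊃ ¬x) ⊃ z) ⊃ ¬y) ⊃ x) ⊃ z) ⊃ z) ⊃ x): min(1, 1 − 0.67 + 0.59) = 0.92
  ((((((((¬z ⊃ ¬x) ⊃ z) ⊃ ¬y) ⊃ x) ⊃ z) ⊃ z) ⊃ x) ⊃ x): min(1, 1 − 0.92 + 0.59) = 0.67
  (((((((((¬z ⊃ ¬x) ⊃ z) ⊃ ¬y) ⊃ x) ⊃ z) ⊃ z) ⊃ x) ⊃ x) ⊃ z): min(1, 1 − 0.67 + 0.62) = 0.95
  ((((((((((¬z ⊃ ¬x) ⊃ z) ⊃ ¬y) ⊃ x) ⊃ z) ⊃ z) ⊃ x) ⊃ x) ⊃ z) ⊃ x): min(1, 1 − 0.95 + 0.59) = 0.64
  Łukasiewicz value = 0.64
Difference: 0.59 − 0.64 = -0.05

-0.05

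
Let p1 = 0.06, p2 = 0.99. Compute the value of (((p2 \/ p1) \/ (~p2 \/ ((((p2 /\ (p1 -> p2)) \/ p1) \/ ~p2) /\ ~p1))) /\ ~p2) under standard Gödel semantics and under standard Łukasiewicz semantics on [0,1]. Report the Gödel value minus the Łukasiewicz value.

-0.01

Gödel evaluation:
  (p2 \/ p1) = max(0.99, 0.06) = 0.99
  ~p2: Gödel ¬ of 0.99 = 0 (operand ≠ 0)
  (p1 -> p2): 0.06 ≤ 0.99, so result = 1
  (p2 /\ (p1 -> p2)) = min(0.99, 1) = 0.99
  ((p2 /\ (p1 -> p2)) \/ p1) = max(0.99, 0.06) = 0.99
  ~p2: Gödel ¬ of 0.99 = 0 (operand ≠ 0)
  (((p2 /\ (p1 -> p2)) \/ p1) \/ ~p2) = max(0.99, 0) = 0.99
  ~p1: Gödel ¬ of 0.06 = 0 (operand ≠ 0)
  ((((p2 /\ (p1 -> p2)) \/ p1) \/ ~p2) /\ ~p1) = min(0.99, 0) = 0
  (~p2 \/ ((((p2 /\ (p1 -> p2)) \/ p1) \/ ~p2) /\ ~p1)) = max(0, 0) = 0
  ((p2 \/ p1) \/ (~p2 \/ ((((p2 /\ (p1 -> p2)) \/ p1) \/ ~p2) /\ ~p1))) = max(0.99, 0) = 0.99
  ~p2: Gödel ¬ of 0.99 = 0 (operand ≠ 0)
  (((p2 \/ p1) \/ (~p2 \/ ((((p2 /\ (p1 -> p2)) \/ p1) \/ ~p2) /\ ~p1))) /\ ~p2) = min(0.99, 0) = 0
  Gödel value = 0
Łukasiewicz evaluation:
  (p2 \/ p1) = max(0.99, 0.06) = 0.99
  ~p2: Łukasiewicz ¬ gives 1 − 0.99 = 0.01
  (p1 -> p2): min(1, 1 − 0.06 + 0.99) = 1
  (p2 /\ (p1 -> p2)) = min(0.99, 1) = 0.99
  ((p2 /\ (p1 -> p2)) \/ p1) = max(0.99, 0.06) = 0.99
  ~p2: Łukasiewicz ¬ gives 1 − 0.99 = 0.01
  (((p2 /\ (p1 -> p2)) \/ p1) \/ ~p2) = max(0.99, 0.01) = 0.99
  ~p1: Łukasiewicz ¬ gives 1 − 0.06 = 0.94
  ((((p2 /\ (p1 -> p2)) \/ p1) \/ ~p2) /\ ~p1) = min(0.99, 0.94) = 0.94
  (~p2 \/ ((((p2 /\ (p1 -> p2)) \/ p1) \/ ~p2) /\ ~p1)) = max(0.01, 0.94) = 0.94
  ((p2 \/ p1) \/ (~p2 \/ ((((p2 /\ (p1 -> p2)) \/ p1) \/ ~p2) /\ ~p1))) = max(0.99, 0.94) = 0.99
  ~p2: Łukasiewicz ¬ gives 1 − 0.99 = 0.01
  (((p2 \/ p1) \/ (~p2 \/ ((((p2 /\ (p1 -> p2)) \/ p1) \/ ~p2) /\ ~p1))) /\ ~p2) = min(0.99, 0.01) = 0.01
  Łukasiewicz value = 0.01
Difference: 0 − 0.01 = -0.01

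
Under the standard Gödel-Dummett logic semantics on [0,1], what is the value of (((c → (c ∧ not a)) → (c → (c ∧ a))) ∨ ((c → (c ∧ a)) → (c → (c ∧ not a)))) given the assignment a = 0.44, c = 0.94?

not a: Gödel ¬ of 0.44 = 0 (operand ≠ 0)
(c ∧ not a) = min(0.94, 0) = 0
(c → (c ∧ not a)): 0.94 > 0, so result = 0
(c ∧ a) = min(0.94, 0.44) = 0.44
(c → (c ∧ a)): 0.94 > 0.44, so result = 0.44
((c → (c ∧ not a)) → (c → (c ∧ a))): 0 ≤ 0.44, so result = 1
(c ∧ a) = min(0.94, 0.44) = 0.44
(c → (c ∧ a)): 0.94 > 0.44, so result = 0.44
not a: Gödel ¬ of 0.44 = 0 (operand ≠ 0)
(c ∧ not a) = min(0.94, 0) = 0
(c → (c ∧ not a)): 0.94 > 0, so result = 0
((c → (c ∧ a)) → (c → (c ∧ not a))): 0.44 > 0, so result = 0
(((c → (c ∧ not a)) → (c → (c ∧ a))) ∨ ((c → (c ∧ a)) → (c → (c ∧ not a)))) = max(1, 0) = 1

1.00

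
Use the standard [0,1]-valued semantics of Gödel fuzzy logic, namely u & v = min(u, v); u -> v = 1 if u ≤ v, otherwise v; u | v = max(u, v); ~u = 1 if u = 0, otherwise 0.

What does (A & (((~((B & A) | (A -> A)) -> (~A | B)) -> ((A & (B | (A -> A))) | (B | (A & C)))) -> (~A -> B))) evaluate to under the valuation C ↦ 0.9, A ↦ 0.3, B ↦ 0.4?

(B & A) = min(0.4, 0.3) = 0.3
(A -> A): 0.3 ≤ 0.3, so result = 1
((B & A) | (A -> A)) = max(0.3, 1) = 1
~((B & A) | (A -> A)): Gödel ¬ of 1 = 0 (operand ≠ 0)
~A: Gödel ¬ of 0.3 = 0 (operand ≠ 0)
(~A | B) = max(0, 0.4) = 0.4
(~((B & A) | (A -> A)) -> (~A | B)): 0 ≤ 0.4, so result = 1
(A -> A): 0.3 ≤ 0.3, so result = 1
(B | (A -> A)) = max(0.4, 1) = 1
(A & (B | (A -> A))) = min(0.3, 1) = 0.3
(A & C) = min(0.3, 0.9) = 0.3
(B | (A & C)) = max(0.4, 0.3) = 0.4
((A & (B | (A -> A))) | (B | (A & C))) = max(0.3, 0.4) = 0.4
((~((B & A) | (A -> A)) -> (~A | B)) -> ((A & (B | (A -> A))) | (B | (A & C)))): 1 > 0.4, so result = 0.4
~A: Gödel ¬ of 0.3 = 0 (operand ≠ 0)
(~A -> B): 0 ≤ 0.4, so result = 1
(((~((B & A) | (A -> A)) -> (~A | B)) -> ((A & (B | (A -> A))) | (B | (A & C)))) -> (~A -> B)): 0.4 ≤ 1, so result = 1
(A & (((~((B & A) | (A -> A)) -> (~A | B)) -> ((A & (B | (A -> A))) | (B | (A & C)))) -> (~A -> B))) = min(0.3, 1) = 0.3

0.30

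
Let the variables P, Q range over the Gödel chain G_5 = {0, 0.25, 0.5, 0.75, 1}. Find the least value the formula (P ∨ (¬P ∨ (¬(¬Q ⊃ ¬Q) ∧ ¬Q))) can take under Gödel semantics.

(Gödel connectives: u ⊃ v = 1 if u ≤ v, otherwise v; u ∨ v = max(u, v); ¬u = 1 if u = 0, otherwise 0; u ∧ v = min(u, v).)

0.25

The minimum is attained at P = 0.25, Q = 0:
  ¬P: Gödel ¬ of 0.25 = 0 (operand ≠ 0)
  ¬Q: Gödel ¬ of 0 = 1 (operand is 0)
  ¬Q: Gödel ¬ of 0 = 1 (operand is 0)
  (¬Q ⊃ ¬Q): 1 ≤ 1, so result = 1
  ¬(¬Q ⊃ ¬Q): Gödel ¬ of 1 = 0 (operand ≠ 0)
  ¬Q: Gödel ¬ of 0 = 1 (operand is 0)
  (¬(¬Q ⊃ ¬Q) ∧ ¬Q) = min(0, 1) = 0
  (¬P ∨ (¬(¬Q ⊃ ¬Q) ∧ ¬Q)) = max(0, 0) = 0
  (P ∨ (¬P ∨ (¬(¬Q ⊃ ¬Q) ∧ ¬Q))) = max(0.25, 0) = 0.25
Checking all 25 assignments confirms none give a value below 0.25.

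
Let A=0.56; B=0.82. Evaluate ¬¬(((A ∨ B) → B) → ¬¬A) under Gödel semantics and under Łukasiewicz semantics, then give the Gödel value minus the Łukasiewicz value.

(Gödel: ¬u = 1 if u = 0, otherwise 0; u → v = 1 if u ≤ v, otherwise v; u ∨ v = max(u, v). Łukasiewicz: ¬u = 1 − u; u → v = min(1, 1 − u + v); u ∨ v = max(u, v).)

Gödel evaluation:
  (A ∨ B) = max(0.56, 0.82) = 0.82
  ((A ∨ B) → B): 0.82 ≤ 0.82, so result = 1
  ¬A: Gödel ¬ of 0.56 = 0 (operand ≠ 0)
  ¬¬A: Gödel ¬ of 0 = 1 (operand is 0)
  (((A ∨ B) → B) → ¬¬A): 1 ≤ 1, so result = 1
  ¬(((A ∨ B) → B) → ¬¬A): Gödel ¬ of 1 = 0 (operand ≠ 0)
  ¬¬(((A ∨ B) → B) → ¬¬A): Gödel ¬ of 0 = 1 (operand is 0)
  Gödel value = 1
Łukasiewicz evaluation:
  (A ∨ B) = max(0.56, 0.82) = 0.82
  ((A ∨ B) → B): min(1, 1 − 0.82 + 0.82) = 1
  ¬A: Łukasiewicz ¬ gives 1 − 0.56 = 0.44
  ¬¬A: Łukasiewicz ¬ gives 1 − 0.44 = 0.56
  (((A ∨ B) → B) → ¬¬A): min(1, 1 − 1 + 0.56) = 0.56
  ¬(((A ∨ B) → B) → ¬¬A): Łukasiewicz ¬ gives 1 − 0.56 = 0.44
  ¬¬(((A ∨ B) → B) → ¬¬A): Łukasiewicz ¬ gives 1 − 0.44 = 0.56
  Łukasiewicz value = 0.56
Difference: 1 − 0.56 = 0.44

0.44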